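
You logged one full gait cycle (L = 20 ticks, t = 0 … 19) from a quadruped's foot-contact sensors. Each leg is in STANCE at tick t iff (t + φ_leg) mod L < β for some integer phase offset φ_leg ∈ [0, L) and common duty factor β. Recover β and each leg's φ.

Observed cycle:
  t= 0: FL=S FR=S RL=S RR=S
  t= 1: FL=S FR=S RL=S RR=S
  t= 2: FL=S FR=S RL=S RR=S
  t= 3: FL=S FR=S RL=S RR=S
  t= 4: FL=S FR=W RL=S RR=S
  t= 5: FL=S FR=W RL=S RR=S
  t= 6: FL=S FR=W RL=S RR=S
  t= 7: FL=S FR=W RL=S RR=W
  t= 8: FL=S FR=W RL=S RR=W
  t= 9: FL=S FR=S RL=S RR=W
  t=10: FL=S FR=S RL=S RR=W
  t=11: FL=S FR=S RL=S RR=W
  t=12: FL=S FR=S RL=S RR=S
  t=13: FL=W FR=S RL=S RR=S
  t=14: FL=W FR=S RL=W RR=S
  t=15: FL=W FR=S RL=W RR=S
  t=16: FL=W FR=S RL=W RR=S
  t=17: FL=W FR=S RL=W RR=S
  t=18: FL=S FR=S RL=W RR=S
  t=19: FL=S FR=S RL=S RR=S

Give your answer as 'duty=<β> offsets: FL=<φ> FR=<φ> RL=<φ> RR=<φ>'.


duty β = stance ticks per leg = 15
FL: stance ticks = 15; W→S at t=18 → φ=2
FR: stance ticks = 15; W→S at t=9 → φ=11
RL: stance ticks = 15; W→S at t=19 → φ=1
RR: stance ticks = 15; W→S at t=12 → φ=8

duty=15 offsets: FL=2 FR=11 RL=1 RR=8


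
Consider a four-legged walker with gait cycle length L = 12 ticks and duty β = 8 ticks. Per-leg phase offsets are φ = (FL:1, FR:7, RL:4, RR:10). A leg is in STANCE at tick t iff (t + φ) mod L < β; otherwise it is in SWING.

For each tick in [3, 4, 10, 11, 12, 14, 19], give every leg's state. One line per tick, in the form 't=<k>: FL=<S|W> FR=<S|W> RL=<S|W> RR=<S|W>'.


t=3: phase=(4,10,7,1) vs β=8 → FL=S FR=W RL=S RR=S
t=4: phase=(5,11,8,2) vs β=8 → FL=S FR=W RL=W RR=S
t=10: phase=(11,5,2,8) vs β=8 → FL=W FR=S RL=S RR=W
t=11: phase=(0,6,3,9) vs β=8 → FL=S FR=S RL=S RR=W
t=12: phase=(1,7,4,10) vs β=8 → FL=S FR=S RL=S RR=W
t=14: phase=(3,9,6,0) vs β=8 → FL=S FR=W RL=S RR=S
t=19: phase=(8,2,11,5) vs β=8 → FL=W FR=S RL=W RR=S

t=3: FL=S FR=W RL=S RR=S
t=4: FL=S FR=W RL=W RR=S
t=10: FL=W FR=S RL=S RR=W
t=11: FL=S FR=S RL=S RR=W
t=12: FL=S FR=S RL=S RR=W
t=14: FL=S FR=W RL=S RR=S
t=19: FL=W FR=S RL=W RR=S


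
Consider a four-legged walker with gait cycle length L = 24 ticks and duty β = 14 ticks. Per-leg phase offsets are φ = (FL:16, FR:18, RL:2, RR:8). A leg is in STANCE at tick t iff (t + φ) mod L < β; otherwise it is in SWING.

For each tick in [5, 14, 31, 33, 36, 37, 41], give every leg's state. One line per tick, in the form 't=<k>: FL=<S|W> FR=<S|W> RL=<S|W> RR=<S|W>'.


t=5: FL=W FR=W RL=S RR=S
t=14: FL=S FR=S RL=W RR=W
t=31: FL=W FR=S RL=S RR=W
t=33: FL=S FR=S RL=S RR=W
t=36: FL=S FR=S RL=W RR=W
t=37: FL=S FR=S RL=W RR=W
t=41: FL=S FR=S RL=W RR=S

t=5: phase=(21,23,7,13) vs β=14 → FL=W FR=W RL=S RR=S
t=14: phase=(6,8,16,22) vs β=14 → FL=S FR=S RL=W RR=W
t=31: phase=(23,1,9,15) vs β=14 → FL=W FR=S RL=S RR=W
t=33: phase=(1,3,11,17) vs β=14 → FL=S FR=S RL=S RR=W
t=36: phase=(4,6,14,20) vs β=14 → FL=S FR=S RL=W RR=W
t=37: phase=(5,7,15,21) vs β=14 → FL=S FR=S RL=W RR=W
t=41: phase=(9,11,19,1) vs β=14 → FL=S FR=S RL=W RR=S


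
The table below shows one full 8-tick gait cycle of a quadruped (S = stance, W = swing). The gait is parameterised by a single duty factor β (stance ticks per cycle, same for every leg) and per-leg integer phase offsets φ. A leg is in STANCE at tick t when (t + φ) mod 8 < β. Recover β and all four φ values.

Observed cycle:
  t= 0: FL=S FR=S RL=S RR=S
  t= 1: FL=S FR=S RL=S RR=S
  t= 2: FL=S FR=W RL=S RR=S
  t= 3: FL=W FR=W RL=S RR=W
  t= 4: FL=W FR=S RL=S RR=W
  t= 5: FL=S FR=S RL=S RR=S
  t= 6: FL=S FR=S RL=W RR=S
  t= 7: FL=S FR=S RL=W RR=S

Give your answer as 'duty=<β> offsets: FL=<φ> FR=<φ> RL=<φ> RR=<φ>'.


duty=6 offsets: FL=3 FR=4 RL=0 RR=3

duty β = stance ticks per leg = 6
FL: stance ticks = 6; W→S at t=5 → φ=3
FR: stance ticks = 6; W→S at t=4 → φ=4
RL: stance ticks = 6; W→S at t=0 → φ=0
RR: stance ticks = 6; W→S at t=5 → φ=3


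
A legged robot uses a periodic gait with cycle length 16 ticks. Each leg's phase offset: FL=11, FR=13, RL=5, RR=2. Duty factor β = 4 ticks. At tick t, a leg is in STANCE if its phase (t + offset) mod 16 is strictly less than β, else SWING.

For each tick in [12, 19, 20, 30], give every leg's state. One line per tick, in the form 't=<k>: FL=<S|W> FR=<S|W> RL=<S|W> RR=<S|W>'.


t=12: FL=W FR=W RL=S RR=W
t=19: FL=W FR=S RL=W RR=W
t=20: FL=W FR=S RL=W RR=W
t=30: FL=W FR=W RL=S RR=S

t=12: phase=(7,9,1,14) vs β=4 → FL=W FR=W RL=S RR=W
t=19: phase=(14,0,8,5) vs β=4 → FL=W FR=S RL=W RR=W
t=20: phase=(15,1,9,6) vs β=4 → FL=W FR=S RL=W RR=W
t=30: phase=(9,11,3,0) vs β=4 → FL=W FR=W RL=S RR=S


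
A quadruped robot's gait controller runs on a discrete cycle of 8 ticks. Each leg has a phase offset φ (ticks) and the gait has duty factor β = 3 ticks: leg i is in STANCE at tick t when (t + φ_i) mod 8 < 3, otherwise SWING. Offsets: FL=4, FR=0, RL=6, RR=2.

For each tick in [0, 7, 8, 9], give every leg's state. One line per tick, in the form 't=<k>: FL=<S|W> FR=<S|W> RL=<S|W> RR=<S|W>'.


t=0: FL=W FR=S RL=W RR=S
t=7: FL=W FR=W RL=W RR=S
t=8: FL=W FR=S RL=W RR=S
t=9: FL=W FR=S RL=W RR=W

t=0: phase=(4,0,6,2) vs β=3 → FL=W FR=S RL=W RR=S
t=7: phase=(3,7,5,1) vs β=3 → FL=W FR=W RL=W RR=S
t=8: phase=(4,0,6,2) vs β=3 → FL=W FR=S RL=W RR=S
t=9: phase=(5,1,7,3) vs β=3 → FL=W FR=S RL=W RR=W


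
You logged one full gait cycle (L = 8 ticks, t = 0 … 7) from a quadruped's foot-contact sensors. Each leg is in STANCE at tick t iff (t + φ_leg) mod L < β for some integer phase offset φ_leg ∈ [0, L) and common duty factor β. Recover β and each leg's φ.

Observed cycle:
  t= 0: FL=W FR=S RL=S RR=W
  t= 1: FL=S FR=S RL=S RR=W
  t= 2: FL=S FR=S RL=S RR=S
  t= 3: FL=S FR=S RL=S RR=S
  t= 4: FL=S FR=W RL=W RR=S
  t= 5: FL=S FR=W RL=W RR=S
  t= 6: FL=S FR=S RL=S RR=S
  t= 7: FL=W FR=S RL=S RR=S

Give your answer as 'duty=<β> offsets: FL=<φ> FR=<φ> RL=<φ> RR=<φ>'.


duty=6 offsets: FL=7 FR=2 RL=2 RR=6

duty β = stance ticks per leg = 6
FL: stance ticks = 6; W→S at t=1 → φ=7
FR: stance ticks = 6; W→S at t=6 → φ=2
RL: stance ticks = 6; W→S at t=6 → φ=2
RR: stance ticks = 6; W→S at t=2 → φ=6


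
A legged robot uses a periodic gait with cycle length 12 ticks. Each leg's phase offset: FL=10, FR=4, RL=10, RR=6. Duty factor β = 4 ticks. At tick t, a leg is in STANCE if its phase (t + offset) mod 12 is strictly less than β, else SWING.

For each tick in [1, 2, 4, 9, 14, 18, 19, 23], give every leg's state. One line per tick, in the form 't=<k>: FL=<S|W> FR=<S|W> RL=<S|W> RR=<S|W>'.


t=1: phase=(11,5,11,7) vs β=4 → FL=W FR=W RL=W RR=W
t=2: phase=(0,6,0,8) vs β=4 → FL=S FR=W RL=S RR=W
t=4: phase=(2,8,2,10) vs β=4 → FL=S FR=W RL=S RR=W
t=9: phase=(7,1,7,3) vs β=4 → FL=W FR=S RL=W RR=S
t=14: phase=(0,6,0,8) vs β=4 → FL=S FR=W RL=S RR=W
t=18: phase=(4,10,4,0) vs β=4 → FL=W FR=W RL=W RR=S
t=19: phase=(5,11,5,1) vs β=4 → FL=W FR=W RL=W RR=S
t=23: phase=(9,3,9,5) vs β=4 → FL=W FR=S RL=W RR=W

t=1: FL=W FR=W RL=W RR=W
t=2: FL=S FR=W RL=S RR=W
t=4: FL=S FR=W RL=S RR=W
t=9: FL=W FR=S RL=W RR=S
t=14: FL=S FR=W RL=S RR=W
t=18: FL=W FR=W RL=W RR=S
t=19: FL=W FR=W RL=W RR=S
t=23: FL=W FR=S RL=W RR=W


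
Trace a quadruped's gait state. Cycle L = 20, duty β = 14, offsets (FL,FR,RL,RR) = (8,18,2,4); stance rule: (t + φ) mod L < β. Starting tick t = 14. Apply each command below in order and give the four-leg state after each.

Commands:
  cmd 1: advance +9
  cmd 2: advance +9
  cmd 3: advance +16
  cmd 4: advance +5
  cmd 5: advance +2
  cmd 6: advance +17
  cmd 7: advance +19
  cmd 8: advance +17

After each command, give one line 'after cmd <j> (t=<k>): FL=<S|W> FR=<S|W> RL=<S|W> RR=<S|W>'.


after cmd 1 (t=23): FL=S FR=S RL=S RR=S
after cmd 2 (t=32): FL=S FR=S RL=W RR=W
after cmd 3 (t=48): FL=W FR=S RL=S RR=S
after cmd 4 (t=53): FL=S FR=S RL=W RR=W
after cmd 5 (t=55): FL=S FR=S RL=W RR=W
after cmd 6 (t=72): FL=S FR=S RL=W RR=W
after cmd 7 (t=91): FL=W FR=S RL=S RR=W
after cmd 8 (t=108): FL=W FR=S RL=S RR=S

start t=14: FL=S FR=S RL=W RR=W
cmd 1: advance +9 → t=23, phase=(11,1,5,7) → FL=S FR=S RL=S RR=S
cmd 2: advance +9 → t=32, phase=(0,10,14,16) → FL=S FR=S RL=W RR=W
cmd 3: advance +16 → t=48, phase=(16,6,10,12) → FL=W FR=S RL=S RR=S
cmd 4: advance +5 → t=53, phase=(1,11,15,17) → FL=S FR=S RL=W RR=W
cmd 5: advance +2 → t=55, phase=(3,13,17,19) → FL=S FR=S RL=W RR=W
cmd 6: advance +17 → t=72, phase=(0,10,14,16) → FL=S FR=S RL=W RR=W
cmd 7: advance +19 → t=91, phase=(19,9,13,15) → FL=W FR=S RL=S RR=W
cmd 8: advance +17 → t=108, phase=(16,6,10,12) → FL=W FR=S RL=S RR=S


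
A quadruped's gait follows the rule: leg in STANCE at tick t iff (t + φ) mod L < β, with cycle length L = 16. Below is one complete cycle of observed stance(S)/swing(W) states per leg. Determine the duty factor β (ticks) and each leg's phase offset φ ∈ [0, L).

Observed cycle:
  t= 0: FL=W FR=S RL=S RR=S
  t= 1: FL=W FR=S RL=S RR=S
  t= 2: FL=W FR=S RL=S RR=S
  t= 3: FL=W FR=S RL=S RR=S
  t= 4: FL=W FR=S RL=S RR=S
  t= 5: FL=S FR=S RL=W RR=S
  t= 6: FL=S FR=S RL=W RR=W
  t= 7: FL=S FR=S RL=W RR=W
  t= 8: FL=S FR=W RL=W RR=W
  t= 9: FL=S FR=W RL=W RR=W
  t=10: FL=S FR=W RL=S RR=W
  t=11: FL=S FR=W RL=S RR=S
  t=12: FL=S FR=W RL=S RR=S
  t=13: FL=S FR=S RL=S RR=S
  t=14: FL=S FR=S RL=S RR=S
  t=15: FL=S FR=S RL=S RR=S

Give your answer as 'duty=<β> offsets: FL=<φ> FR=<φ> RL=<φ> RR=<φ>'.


duty=11 offsets: FL=11 FR=3 RL=6 RR=5

duty β = stance ticks per leg = 11
FL: stance ticks = 11; W→S at t=5 → φ=11
FR: stance ticks = 11; W→S at t=13 → φ=3
RL: stance ticks = 11; W→S at t=10 → φ=6
RR: stance ticks = 11; W→S at t=11 → φ=5


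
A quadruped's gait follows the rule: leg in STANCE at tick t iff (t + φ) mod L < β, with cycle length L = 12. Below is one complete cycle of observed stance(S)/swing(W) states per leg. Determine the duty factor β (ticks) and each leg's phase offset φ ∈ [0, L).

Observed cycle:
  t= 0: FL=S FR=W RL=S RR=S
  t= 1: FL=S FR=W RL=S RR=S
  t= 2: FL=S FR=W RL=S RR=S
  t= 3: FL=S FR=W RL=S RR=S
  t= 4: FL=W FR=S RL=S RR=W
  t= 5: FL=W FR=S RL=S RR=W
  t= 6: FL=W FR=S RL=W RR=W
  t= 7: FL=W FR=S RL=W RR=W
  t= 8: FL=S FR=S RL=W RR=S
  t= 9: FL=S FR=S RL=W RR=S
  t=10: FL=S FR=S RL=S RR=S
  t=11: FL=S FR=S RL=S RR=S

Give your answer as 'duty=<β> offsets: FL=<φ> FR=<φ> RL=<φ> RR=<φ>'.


duty β = stance ticks per leg = 8
FL: stance ticks = 8; W→S at t=8 → φ=4
FR: stance ticks = 8; W→S at t=4 → φ=8
RL: stance ticks = 8; W→S at t=10 → φ=2
RR: stance ticks = 8; W→S at t=8 → φ=4

duty=8 offsets: FL=4 FR=8 RL=2 RR=4


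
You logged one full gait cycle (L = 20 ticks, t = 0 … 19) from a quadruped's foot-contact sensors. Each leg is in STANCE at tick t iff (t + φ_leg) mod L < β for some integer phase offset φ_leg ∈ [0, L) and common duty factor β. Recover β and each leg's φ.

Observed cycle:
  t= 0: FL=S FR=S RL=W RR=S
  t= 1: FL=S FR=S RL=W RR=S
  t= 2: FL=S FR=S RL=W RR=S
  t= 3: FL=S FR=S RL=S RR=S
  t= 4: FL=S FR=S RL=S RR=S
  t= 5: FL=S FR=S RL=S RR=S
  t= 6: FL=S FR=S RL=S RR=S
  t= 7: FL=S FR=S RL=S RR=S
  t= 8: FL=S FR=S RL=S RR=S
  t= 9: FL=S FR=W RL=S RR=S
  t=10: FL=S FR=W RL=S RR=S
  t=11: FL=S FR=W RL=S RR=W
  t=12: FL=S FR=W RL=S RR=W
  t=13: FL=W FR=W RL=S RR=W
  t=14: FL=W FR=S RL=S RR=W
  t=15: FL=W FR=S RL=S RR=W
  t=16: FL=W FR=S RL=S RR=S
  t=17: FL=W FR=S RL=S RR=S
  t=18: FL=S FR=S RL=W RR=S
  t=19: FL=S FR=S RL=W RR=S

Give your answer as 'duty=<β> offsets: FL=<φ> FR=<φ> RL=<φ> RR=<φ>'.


duty=15 offsets: FL=2 FR=6 RL=17 RR=4

duty β = stance ticks per leg = 15
FL: stance ticks = 15; W→S at t=18 → φ=2
FR: stance ticks = 15; W→S at t=14 → φ=6
RL: stance ticks = 15; W→S at t=3 → φ=17
RR: stance ticks = 15; W→S at t=16 → φ=4


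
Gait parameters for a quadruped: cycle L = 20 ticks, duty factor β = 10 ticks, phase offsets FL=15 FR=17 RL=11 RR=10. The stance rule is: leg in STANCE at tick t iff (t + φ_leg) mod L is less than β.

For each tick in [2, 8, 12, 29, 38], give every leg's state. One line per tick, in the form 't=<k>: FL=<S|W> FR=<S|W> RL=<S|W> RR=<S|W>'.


t=2: phase=(17,19,13,12) vs β=10 → FL=W FR=W RL=W RR=W
t=8: phase=(3,5,19,18) vs β=10 → FL=S FR=S RL=W RR=W
t=12: phase=(7,9,3,2) vs β=10 → FL=S FR=S RL=S RR=S
t=29: phase=(4,6,0,19) vs β=10 → FL=S FR=S RL=S RR=W
t=38: phase=(13,15,9,8) vs β=10 → FL=W FR=W RL=S RR=S

t=2: FL=W FR=W RL=W RR=W
t=8: FL=S FR=S RL=W RR=W
t=12: FL=S FR=S RL=S RR=S
t=29: FL=S FR=S RL=S RR=W
t=38: FL=W FR=W RL=S RR=S


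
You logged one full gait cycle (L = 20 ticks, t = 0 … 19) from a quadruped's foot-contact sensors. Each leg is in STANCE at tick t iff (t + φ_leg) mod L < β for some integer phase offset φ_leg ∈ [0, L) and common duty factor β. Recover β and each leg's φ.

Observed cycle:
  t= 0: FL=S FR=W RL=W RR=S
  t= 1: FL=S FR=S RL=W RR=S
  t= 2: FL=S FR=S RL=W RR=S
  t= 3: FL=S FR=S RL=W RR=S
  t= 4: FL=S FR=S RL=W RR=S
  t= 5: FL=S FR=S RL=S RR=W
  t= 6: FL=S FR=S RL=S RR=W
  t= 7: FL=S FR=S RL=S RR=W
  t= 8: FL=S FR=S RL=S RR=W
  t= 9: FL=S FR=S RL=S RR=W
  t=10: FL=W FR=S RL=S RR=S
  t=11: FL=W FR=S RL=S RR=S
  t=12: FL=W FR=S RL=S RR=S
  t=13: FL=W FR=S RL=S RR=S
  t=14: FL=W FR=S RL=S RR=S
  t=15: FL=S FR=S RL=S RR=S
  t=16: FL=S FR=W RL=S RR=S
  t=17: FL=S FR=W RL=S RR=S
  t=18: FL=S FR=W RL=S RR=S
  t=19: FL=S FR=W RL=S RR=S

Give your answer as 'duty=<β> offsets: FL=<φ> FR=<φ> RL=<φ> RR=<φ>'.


duty β = stance ticks per leg = 15
FL: stance ticks = 15; W→S at t=15 → φ=5
FR: stance ticks = 15; W→S at t=1 → φ=19
RL: stance ticks = 15; W→S at t=5 → φ=15
RR: stance ticks = 15; W→S at t=10 → φ=10

duty=15 offsets: FL=5 FR=19 RL=15 RR=10


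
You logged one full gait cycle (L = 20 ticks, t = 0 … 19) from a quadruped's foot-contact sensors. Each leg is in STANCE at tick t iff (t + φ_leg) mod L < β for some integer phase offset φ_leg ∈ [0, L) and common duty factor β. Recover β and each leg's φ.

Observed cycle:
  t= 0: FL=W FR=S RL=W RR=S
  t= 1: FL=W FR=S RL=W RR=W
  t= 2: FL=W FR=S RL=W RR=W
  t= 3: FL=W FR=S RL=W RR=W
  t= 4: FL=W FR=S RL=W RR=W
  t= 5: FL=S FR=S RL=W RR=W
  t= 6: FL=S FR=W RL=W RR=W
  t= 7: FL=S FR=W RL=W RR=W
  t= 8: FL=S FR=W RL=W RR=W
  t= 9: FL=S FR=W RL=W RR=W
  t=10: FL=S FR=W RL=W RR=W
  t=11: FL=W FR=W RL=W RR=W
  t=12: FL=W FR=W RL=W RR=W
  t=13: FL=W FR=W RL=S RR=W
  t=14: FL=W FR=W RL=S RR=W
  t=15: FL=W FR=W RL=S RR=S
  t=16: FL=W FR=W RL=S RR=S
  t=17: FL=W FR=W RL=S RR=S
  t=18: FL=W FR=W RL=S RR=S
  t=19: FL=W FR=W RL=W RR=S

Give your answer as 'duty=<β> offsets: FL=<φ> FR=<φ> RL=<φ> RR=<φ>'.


duty=6 offsets: FL=15 FR=0 RL=7 RR=5

duty β = stance ticks per leg = 6
FL: stance ticks = 6; W→S at t=5 → φ=15
FR: stance ticks = 6; W→S at t=0 → φ=0
RL: stance ticks = 6; W→S at t=13 → φ=7
RR: stance ticks = 6; W→S at t=15 → φ=5


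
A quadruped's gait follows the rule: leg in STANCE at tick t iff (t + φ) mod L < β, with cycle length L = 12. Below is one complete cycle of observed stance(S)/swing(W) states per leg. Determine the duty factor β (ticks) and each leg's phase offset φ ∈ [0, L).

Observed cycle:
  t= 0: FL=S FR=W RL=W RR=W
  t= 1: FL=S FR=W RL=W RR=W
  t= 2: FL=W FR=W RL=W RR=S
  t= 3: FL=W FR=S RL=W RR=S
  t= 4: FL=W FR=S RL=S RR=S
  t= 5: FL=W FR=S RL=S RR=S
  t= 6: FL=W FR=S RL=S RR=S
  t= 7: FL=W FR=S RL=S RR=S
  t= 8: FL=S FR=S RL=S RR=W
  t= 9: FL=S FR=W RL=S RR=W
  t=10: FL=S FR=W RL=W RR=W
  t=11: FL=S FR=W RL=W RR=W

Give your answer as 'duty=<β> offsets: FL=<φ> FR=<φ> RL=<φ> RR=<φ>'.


duty=6 offsets: FL=4 FR=9 RL=8 RR=10

duty β = stance ticks per leg = 6
FL: stance ticks = 6; W→S at t=8 → φ=4
FR: stance ticks = 6; W→S at t=3 → φ=9
RL: stance ticks = 6; W→S at t=4 → φ=8
RR: stance ticks = 6; W→S at t=2 → φ=10


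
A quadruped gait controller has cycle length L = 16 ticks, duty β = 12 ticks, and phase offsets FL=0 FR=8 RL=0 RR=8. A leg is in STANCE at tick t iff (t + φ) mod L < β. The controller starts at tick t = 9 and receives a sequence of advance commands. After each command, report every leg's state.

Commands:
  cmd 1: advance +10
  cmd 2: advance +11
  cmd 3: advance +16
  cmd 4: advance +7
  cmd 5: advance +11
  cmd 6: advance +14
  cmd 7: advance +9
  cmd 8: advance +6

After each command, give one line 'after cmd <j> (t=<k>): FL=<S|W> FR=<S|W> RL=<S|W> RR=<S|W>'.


after cmd 1 (t=19): FL=S FR=S RL=S RR=S
after cmd 2 (t=30): FL=W FR=S RL=W RR=S
after cmd 3 (t=46): FL=W FR=S RL=W RR=S
after cmd 4 (t=53): FL=S FR=W RL=S RR=W
after cmd 5 (t=64): FL=S FR=S RL=S RR=S
after cmd 6 (t=78): FL=W FR=S RL=W RR=S
after cmd 7 (t=87): FL=S FR=W RL=S RR=W
after cmd 8 (t=93): FL=W FR=S RL=W RR=S

start t=9: FL=S FR=S RL=S RR=S
cmd 1: advance +10 → t=19, phase=(3,11,3,11) → FL=S FR=S RL=S RR=S
cmd 2: advance +11 → t=30, phase=(14,6,14,6) → FL=W FR=S RL=W RR=S
cmd 3: advance +16 → t=46, phase=(14,6,14,6) → FL=W FR=S RL=W RR=S
cmd 4: advance +7 → t=53, phase=(5,13,5,13) → FL=S FR=W RL=S RR=W
cmd 5: advance +11 → t=64, phase=(0,8,0,8) → FL=S FR=S RL=S RR=S
cmd 6: advance +14 → t=78, phase=(14,6,14,6) → FL=W FR=S RL=W RR=S
cmd 7: advance +9 → t=87, phase=(7,15,7,15) → FL=S FR=W RL=S RR=W
cmd 8: advance +6 → t=93, phase=(13,5,13,5) → FL=W FR=S RL=W RR=S


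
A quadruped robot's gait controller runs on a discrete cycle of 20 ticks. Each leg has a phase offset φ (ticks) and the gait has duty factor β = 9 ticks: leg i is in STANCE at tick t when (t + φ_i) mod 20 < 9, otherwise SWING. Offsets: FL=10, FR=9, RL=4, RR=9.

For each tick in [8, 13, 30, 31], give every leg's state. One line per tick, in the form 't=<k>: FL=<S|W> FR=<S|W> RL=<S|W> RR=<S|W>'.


t=8: phase=(18,17,12,17) vs β=9 → FL=W FR=W RL=W RR=W
t=13: phase=(3,2,17,2) vs β=9 → FL=S FR=S RL=W RR=S
t=30: phase=(0,19,14,19) vs β=9 → FL=S FR=W RL=W RR=W
t=31: phase=(1,0,15,0) vs β=9 → FL=S FR=S RL=W RR=S

t=8: FL=W FR=W RL=W RR=W
t=13: FL=S FR=S RL=W RR=S
t=30: FL=S FR=W RL=W RR=W
t=31: FL=S FR=S RL=W RR=S


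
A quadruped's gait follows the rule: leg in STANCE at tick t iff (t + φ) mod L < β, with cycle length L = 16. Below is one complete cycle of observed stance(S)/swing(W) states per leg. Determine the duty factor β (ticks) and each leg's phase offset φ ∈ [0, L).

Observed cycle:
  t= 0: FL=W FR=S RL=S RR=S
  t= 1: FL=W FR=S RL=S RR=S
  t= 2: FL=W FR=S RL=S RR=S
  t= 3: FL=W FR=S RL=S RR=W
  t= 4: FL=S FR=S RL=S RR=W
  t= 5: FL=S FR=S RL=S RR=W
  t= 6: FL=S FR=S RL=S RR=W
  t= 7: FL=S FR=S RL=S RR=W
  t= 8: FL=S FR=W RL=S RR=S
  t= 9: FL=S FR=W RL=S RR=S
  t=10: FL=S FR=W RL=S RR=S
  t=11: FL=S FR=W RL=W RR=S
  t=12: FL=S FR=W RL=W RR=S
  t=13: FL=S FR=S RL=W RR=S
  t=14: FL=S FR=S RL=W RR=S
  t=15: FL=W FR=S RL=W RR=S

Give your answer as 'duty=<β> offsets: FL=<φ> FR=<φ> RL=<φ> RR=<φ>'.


duty=11 offsets: FL=12 FR=3 RL=0 RR=8

duty β = stance ticks per leg = 11
FL: stance ticks = 11; W→S at t=4 → φ=12
FR: stance ticks = 11; W→S at t=13 → φ=3
RL: stance ticks = 11; W→S at t=0 → φ=0
RR: stance ticks = 11; W→S at t=8 → φ=8


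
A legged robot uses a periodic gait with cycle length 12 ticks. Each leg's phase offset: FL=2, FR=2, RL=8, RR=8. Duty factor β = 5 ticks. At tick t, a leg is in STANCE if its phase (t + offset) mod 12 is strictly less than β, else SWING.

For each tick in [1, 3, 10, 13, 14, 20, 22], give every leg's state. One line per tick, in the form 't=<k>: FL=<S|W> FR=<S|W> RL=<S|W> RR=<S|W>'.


t=1: phase=(3,3,9,9) vs β=5 → FL=S FR=S RL=W RR=W
t=3: phase=(5,5,11,11) vs β=5 → FL=W FR=W RL=W RR=W
t=10: phase=(0,0,6,6) vs β=5 → FL=S FR=S RL=W RR=W
t=13: phase=(3,3,9,9) vs β=5 → FL=S FR=S RL=W RR=W
t=14: phase=(4,4,10,10) vs β=5 → FL=S FR=S RL=W RR=W
t=20: phase=(10,10,4,4) vs β=5 → FL=W FR=W RL=S RR=S
t=22: phase=(0,0,6,6) vs β=5 → FL=S FR=S RL=W RR=W

t=1: FL=S FR=S RL=W RR=W
t=3: FL=W FR=W RL=W RR=W
t=10: FL=S FR=S RL=W RR=W
t=13: FL=S FR=S RL=W RR=W
t=14: FL=S FR=S RL=W RR=W
t=20: FL=W FR=W RL=S RR=S
t=22: FL=S FR=S RL=W RR=W


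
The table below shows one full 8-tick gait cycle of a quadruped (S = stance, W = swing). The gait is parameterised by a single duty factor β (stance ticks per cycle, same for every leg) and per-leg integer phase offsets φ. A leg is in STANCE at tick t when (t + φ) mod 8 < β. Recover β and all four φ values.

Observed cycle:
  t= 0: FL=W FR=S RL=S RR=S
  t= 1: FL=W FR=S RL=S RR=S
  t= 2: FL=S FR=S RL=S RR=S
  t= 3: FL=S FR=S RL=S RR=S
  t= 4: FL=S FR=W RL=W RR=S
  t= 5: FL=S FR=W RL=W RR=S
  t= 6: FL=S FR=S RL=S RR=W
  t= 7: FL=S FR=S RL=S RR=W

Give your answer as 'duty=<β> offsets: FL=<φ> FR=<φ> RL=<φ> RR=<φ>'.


duty=6 offsets: FL=6 FR=2 RL=2 RR=0

duty β = stance ticks per leg = 6
FL: stance ticks = 6; W→S at t=2 → φ=6
FR: stance ticks = 6; W→S at t=6 → φ=2
RL: stance ticks = 6; W→S at t=6 → φ=2
RR: stance ticks = 6; W→S at t=0 → φ=0


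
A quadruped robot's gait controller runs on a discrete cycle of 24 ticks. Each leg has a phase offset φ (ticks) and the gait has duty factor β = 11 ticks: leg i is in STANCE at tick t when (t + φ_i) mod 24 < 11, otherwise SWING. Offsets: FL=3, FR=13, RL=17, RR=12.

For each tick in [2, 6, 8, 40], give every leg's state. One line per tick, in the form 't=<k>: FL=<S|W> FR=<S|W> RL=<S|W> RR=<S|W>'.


t=2: phase=(5,15,19,14) vs β=11 → FL=S FR=W RL=W RR=W
t=6: phase=(9,19,23,18) vs β=11 → FL=S FR=W RL=W RR=W
t=8: phase=(11,21,1,20) vs β=11 → FL=W FR=W RL=S RR=W
t=40: phase=(19,5,9,4) vs β=11 → FL=W FR=S RL=S RR=S

t=2: FL=S FR=W RL=W RR=W
t=6: FL=S FR=W RL=W RR=W
t=8: FL=W FR=W RL=S RR=W
t=40: FL=W FR=S RL=S RR=S


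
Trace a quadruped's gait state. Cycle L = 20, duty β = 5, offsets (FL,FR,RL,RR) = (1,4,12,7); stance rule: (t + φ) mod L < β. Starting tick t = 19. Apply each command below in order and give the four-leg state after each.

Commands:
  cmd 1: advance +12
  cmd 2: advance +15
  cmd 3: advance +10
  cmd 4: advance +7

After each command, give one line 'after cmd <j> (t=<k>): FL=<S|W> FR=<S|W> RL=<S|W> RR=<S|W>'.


after cmd 1 (t=31): FL=W FR=W RL=S RR=W
after cmd 2 (t=46): FL=W FR=W RL=W RR=W
after cmd 3 (t=56): FL=W FR=S RL=W RR=S
after cmd 4 (t=63): FL=S FR=W RL=W RR=W

start t=19: FL=S FR=S RL=W RR=W
cmd 1: advance +12 → t=31, phase=(12,15,3,18) → FL=W FR=W RL=S RR=W
cmd 2: advance +15 → t=46, phase=(7,10,18,13) → FL=W FR=W RL=W RR=W
cmd 3: advance +10 → t=56, phase=(17,0,8,3) → FL=W FR=S RL=W RR=S
cmd 4: advance +7 → t=63, phase=(4,7,15,10) → FL=S FR=W RL=W RR=W


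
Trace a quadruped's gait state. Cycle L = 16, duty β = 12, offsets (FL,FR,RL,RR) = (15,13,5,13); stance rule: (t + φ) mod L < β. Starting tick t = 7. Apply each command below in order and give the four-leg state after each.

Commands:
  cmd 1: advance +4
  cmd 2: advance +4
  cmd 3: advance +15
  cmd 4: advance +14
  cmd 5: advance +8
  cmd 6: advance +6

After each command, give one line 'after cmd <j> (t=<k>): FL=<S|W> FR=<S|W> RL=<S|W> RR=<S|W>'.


start t=7: FL=S FR=S RL=W RR=S
cmd 1: advance +4 → t=11, phase=(10,8,0,8) → FL=S FR=S RL=S RR=S
cmd 2: advance +4 → t=15, phase=(14,12,4,12) → FL=W FR=W RL=S RR=W
cmd 3: advance +15 → t=30, phase=(13,11,3,11) → FL=W FR=S RL=S RR=S
cmd 4: advance +14 → t=44, phase=(11,9,1,9) → FL=S FR=S RL=S RR=S
cmd 5: advance +8 → t=52, phase=(3,1,9,1) → FL=S FR=S RL=S RR=S
cmd 6: advance +6 → t=58, phase=(9,7,15,7) → FL=S FR=S RL=W RR=S

after cmd 1 (t=11): FL=S FR=S RL=S RR=S
after cmd 2 (t=15): FL=W FR=W RL=S RR=W
after cmd 3 (t=30): FL=W FR=S RL=S RR=S
after cmd 4 (t=44): FL=S FR=S RL=S RR=S
after cmd 5 (t=52): FL=S FR=S RL=S RR=S
after cmd 6 (t=58): FL=S FR=S RL=W RR=S


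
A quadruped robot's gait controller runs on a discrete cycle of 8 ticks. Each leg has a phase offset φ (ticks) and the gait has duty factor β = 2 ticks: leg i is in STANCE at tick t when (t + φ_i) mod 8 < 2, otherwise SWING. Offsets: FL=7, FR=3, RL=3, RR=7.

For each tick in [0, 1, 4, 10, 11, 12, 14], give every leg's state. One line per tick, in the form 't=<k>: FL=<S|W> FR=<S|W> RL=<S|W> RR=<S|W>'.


t=0: phase=(7,3,3,7) vs β=2 → FL=W FR=W RL=W RR=W
t=1: phase=(0,4,4,0) vs β=2 → FL=S FR=W RL=W RR=S
t=4: phase=(3,7,7,3) vs β=2 → FL=W FR=W RL=W RR=W
t=10: phase=(1,5,5,1) vs β=2 → FL=S FR=W RL=W RR=S
t=11: phase=(2,6,6,2) vs β=2 → FL=W FR=W RL=W RR=W
t=12: phase=(3,7,7,3) vs β=2 → FL=W FR=W RL=W RR=W
t=14: phase=(5,1,1,5) vs β=2 → FL=W FR=S RL=S RR=W

t=0: FL=W FR=W RL=W RR=W
t=1: FL=S FR=W RL=W RR=S
t=4: FL=W FR=W RL=W RR=W
t=10: FL=S FR=W RL=W RR=S
t=11: FL=W FR=W RL=W RR=W
t=12: FL=W FR=W RL=W RR=W
t=14: FL=W FR=S RL=S RR=W


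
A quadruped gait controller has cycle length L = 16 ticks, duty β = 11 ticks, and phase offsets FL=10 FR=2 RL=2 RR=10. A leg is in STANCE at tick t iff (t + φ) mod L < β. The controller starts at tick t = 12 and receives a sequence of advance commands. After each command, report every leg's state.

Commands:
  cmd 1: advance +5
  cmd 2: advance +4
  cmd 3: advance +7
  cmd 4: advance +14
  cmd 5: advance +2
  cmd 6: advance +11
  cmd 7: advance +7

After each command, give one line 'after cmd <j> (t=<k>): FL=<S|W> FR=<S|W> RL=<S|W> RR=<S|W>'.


after cmd 1 (t=17): FL=W FR=S RL=S RR=W
after cmd 2 (t=21): FL=W FR=S RL=S RR=W
after cmd 3 (t=28): FL=S FR=W RL=W RR=S
after cmd 4 (t=42): FL=S FR=W RL=W RR=S
after cmd 5 (t=44): FL=S FR=W RL=W RR=S
after cmd 6 (t=55): FL=S FR=S RL=S RR=S
after cmd 7 (t=62): FL=S FR=S RL=S RR=S

start t=12: FL=S FR=W RL=W RR=S
cmd 1: advance +5 → t=17, phase=(11,3,3,11) → FL=W FR=S RL=S RR=W
cmd 2: advance +4 → t=21, phase=(15,7,7,15) → FL=W FR=S RL=S RR=W
cmd 3: advance +7 → t=28, phase=(6,14,14,6) → FL=S FR=W RL=W RR=S
cmd 4: advance +14 → t=42, phase=(4,12,12,4) → FL=S FR=W RL=W RR=S
cmd 5: advance +2 → t=44, phase=(6,14,14,6) → FL=S FR=W RL=W RR=S
cmd 6: advance +11 → t=55, phase=(1,9,9,1) → FL=S FR=S RL=S RR=S
cmd 7: advance +7 → t=62, phase=(8,0,0,8) → FL=S FR=S RL=S RR=S


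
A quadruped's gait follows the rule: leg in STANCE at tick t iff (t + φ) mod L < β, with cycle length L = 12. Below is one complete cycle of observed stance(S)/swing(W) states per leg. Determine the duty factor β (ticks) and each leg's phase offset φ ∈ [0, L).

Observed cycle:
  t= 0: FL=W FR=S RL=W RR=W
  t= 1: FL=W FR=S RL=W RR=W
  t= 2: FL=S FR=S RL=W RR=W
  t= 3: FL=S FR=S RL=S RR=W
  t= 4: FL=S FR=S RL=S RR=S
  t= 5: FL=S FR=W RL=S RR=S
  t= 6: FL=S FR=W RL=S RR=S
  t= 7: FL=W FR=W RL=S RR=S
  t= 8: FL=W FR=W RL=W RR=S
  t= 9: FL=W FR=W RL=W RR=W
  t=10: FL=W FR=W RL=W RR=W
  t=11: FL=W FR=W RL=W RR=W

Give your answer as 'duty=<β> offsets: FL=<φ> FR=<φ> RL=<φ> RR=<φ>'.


duty β = stance ticks per leg = 5
FL: stance ticks = 5; W→S at t=2 → φ=10
FR: stance ticks = 5; W→S at t=0 → φ=0
RL: stance ticks = 5; W→S at t=3 → φ=9
RR: stance ticks = 5; W→S at t=4 → φ=8

duty=5 offsets: FL=10 FR=0 RL=9 RR=8


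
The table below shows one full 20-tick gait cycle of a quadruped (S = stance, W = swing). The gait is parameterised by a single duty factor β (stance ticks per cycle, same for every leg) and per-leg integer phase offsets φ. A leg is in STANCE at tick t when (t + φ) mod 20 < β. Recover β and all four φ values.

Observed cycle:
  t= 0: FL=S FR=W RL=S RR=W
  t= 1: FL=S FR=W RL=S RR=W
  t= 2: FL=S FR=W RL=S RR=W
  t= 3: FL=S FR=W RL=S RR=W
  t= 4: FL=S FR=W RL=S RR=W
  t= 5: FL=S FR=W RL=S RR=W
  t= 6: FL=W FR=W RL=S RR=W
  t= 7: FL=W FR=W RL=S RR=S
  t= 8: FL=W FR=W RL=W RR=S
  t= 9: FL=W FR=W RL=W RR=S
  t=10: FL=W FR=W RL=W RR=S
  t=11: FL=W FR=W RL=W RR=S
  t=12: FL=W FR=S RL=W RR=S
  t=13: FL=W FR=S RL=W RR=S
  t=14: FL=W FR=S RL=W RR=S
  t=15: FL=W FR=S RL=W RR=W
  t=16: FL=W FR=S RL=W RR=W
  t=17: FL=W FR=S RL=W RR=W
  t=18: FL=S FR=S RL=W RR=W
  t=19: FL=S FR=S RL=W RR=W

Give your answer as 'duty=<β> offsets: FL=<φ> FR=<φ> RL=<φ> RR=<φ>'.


duty=8 offsets: FL=2 FR=8 RL=0 RR=13

duty β = stance ticks per leg = 8
FL: stance ticks = 8; W→S at t=18 → φ=2
FR: stance ticks = 8; W→S at t=12 → φ=8
RL: stance ticks = 8; W→S at t=0 → φ=0
RR: stance ticks = 8; W→S at t=7 → φ=13


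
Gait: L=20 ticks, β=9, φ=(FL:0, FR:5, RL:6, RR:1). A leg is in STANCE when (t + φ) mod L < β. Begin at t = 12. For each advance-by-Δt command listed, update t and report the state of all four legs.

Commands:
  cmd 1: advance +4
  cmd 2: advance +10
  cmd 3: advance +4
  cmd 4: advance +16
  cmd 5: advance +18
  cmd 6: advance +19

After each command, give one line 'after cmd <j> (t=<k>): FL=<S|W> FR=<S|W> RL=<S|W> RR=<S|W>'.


after cmd 1 (t=16): FL=W FR=S RL=S RR=W
after cmd 2 (t=26): FL=S FR=W RL=W RR=S
after cmd 3 (t=30): FL=W FR=W RL=W RR=W
after cmd 4 (t=46): FL=S FR=W RL=W RR=S
after cmd 5 (t=64): FL=S FR=W RL=W RR=S
after cmd 6 (t=83): FL=S FR=S RL=W RR=S

start t=12: FL=W FR=W RL=W RR=W
cmd 1: advance +4 → t=16, phase=(16,1,2,17) → FL=W FR=S RL=S RR=W
cmd 2: advance +10 → t=26, phase=(6,11,12,7) → FL=S FR=W RL=W RR=S
cmd 3: advance +4 → t=30, phase=(10,15,16,11) → FL=W FR=W RL=W RR=W
cmd 4: advance +16 → t=46, phase=(6,11,12,7) → FL=S FR=W RL=W RR=S
cmd 5: advance +18 → t=64, phase=(4,9,10,5) → FL=S FR=W RL=W RR=S
cmd 6: advance +19 → t=83, phase=(3,8,9,4) → FL=S FR=S RL=W RR=S


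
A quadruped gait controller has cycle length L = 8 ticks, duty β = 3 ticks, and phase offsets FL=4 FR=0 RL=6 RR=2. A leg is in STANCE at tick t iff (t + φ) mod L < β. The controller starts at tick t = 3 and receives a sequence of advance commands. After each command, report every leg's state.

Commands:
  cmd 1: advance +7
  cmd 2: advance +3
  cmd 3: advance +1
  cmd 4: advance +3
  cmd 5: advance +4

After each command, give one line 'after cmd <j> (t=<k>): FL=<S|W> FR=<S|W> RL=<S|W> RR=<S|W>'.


after cmd 1 (t=10): FL=W FR=S RL=S RR=W
after cmd 2 (t=13): FL=S FR=W RL=W RR=W
after cmd 3 (t=14): FL=S FR=W RL=W RR=S
after cmd 4 (t=17): FL=W FR=S RL=W RR=W
after cmd 5 (t=21): FL=S FR=W RL=W RR=W

start t=3: FL=W FR=W RL=S RR=W
cmd 1: advance +7 → t=10, phase=(6,2,0,4) → FL=W FR=S RL=S RR=W
cmd 2: advance +3 → t=13, phase=(1,5,3,7) → FL=S FR=W RL=W RR=W
cmd 3: advance +1 → t=14, phase=(2,6,4,0) → FL=S FR=W RL=W RR=S
cmd 4: advance +3 → t=17, phase=(5,1,7,3) → FL=W FR=S RL=W RR=W
cmd 5: advance +4 → t=21, phase=(1,5,3,7) → FL=S FR=W RL=W RR=W


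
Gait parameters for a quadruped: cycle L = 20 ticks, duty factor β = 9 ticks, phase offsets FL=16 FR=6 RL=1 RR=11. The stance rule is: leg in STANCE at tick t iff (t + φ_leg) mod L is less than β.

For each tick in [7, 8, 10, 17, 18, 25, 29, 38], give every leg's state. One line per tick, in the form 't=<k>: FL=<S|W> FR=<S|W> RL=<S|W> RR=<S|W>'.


t=7: phase=(3,13,8,18) vs β=9 → FL=S FR=W RL=S RR=W
t=8: phase=(4,14,9,19) vs β=9 → FL=S FR=W RL=W RR=W
t=10: phase=(6,16,11,1) vs β=9 → FL=S FR=W RL=W RR=S
t=17: phase=(13,3,18,8) vs β=9 → FL=W FR=S RL=W RR=S
t=18: phase=(14,4,19,9) vs β=9 → FL=W FR=S RL=W RR=W
t=25: phase=(1,11,6,16) vs β=9 → FL=S FR=W RL=S RR=W
t=29: phase=(5,15,10,0) vs β=9 → FL=S FR=W RL=W RR=S
t=38: phase=(14,4,19,9) vs β=9 → FL=W FR=S RL=W RR=W

t=7: FL=S FR=W RL=S RR=W
t=8: FL=S FR=W RL=W RR=W
t=10: FL=S FR=W RL=W RR=S
t=17: FL=W FR=S RL=W RR=S
t=18: FL=W FR=S RL=W RR=W
t=25: FL=S FR=W RL=S RR=W
t=29: FL=S FR=W RL=W RR=S
t=38: FL=W FR=S RL=W RR=W


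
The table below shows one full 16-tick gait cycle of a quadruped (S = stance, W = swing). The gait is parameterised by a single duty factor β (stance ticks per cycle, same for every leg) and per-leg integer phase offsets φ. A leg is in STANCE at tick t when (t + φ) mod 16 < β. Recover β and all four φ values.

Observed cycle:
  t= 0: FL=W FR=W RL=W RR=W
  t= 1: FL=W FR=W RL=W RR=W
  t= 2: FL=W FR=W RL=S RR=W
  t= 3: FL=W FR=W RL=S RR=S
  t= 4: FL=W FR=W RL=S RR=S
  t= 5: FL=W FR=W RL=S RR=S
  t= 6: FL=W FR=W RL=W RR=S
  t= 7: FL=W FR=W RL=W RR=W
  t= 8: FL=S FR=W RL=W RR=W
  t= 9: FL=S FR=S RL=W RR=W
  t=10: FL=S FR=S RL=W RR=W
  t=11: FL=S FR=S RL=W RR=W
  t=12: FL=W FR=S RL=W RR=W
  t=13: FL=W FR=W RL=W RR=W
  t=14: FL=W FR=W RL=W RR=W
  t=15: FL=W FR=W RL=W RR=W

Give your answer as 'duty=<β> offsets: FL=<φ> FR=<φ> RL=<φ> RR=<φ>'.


duty=4 offsets: FL=8 FR=7 RL=14 RR=13

duty β = stance ticks per leg = 4
FL: stance ticks = 4; W→S at t=8 → φ=8
FR: stance ticks = 4; W→S at t=9 → φ=7
RL: stance ticks = 4; W→S at t=2 → φ=14
RR: stance ticks = 4; W→S at t=3 → φ=13


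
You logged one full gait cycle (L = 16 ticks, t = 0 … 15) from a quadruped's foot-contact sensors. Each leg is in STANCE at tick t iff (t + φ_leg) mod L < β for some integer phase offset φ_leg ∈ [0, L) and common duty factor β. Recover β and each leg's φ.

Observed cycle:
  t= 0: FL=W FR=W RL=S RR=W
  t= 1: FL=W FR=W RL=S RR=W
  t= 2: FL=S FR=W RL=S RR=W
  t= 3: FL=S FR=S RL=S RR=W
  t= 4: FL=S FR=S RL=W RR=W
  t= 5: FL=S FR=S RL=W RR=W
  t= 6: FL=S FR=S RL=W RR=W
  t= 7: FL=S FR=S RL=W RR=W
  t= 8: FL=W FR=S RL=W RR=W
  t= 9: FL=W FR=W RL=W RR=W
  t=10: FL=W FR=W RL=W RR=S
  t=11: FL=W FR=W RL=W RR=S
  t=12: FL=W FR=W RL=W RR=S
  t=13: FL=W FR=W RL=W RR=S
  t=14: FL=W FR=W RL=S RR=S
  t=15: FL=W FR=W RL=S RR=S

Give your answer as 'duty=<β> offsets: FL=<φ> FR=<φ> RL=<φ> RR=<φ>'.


duty=6 offsets: FL=14 FR=13 RL=2 RR=6

duty β = stance ticks per leg = 6
FL: stance ticks = 6; W→S at t=2 → φ=14
FR: stance ticks = 6; W→S at t=3 → φ=13
RL: stance ticks = 6; W→S at t=14 → φ=2
RR: stance ticks = 6; W→S at t=10 → φ=6


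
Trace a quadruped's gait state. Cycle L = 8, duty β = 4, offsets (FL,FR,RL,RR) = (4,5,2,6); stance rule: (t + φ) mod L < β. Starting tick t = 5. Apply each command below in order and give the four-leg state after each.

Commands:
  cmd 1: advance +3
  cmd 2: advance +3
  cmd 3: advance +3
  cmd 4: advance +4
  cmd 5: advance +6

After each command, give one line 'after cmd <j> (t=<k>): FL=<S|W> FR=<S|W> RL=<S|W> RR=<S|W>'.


after cmd 1 (t=8): FL=W FR=W RL=S RR=W
after cmd 2 (t=11): FL=W FR=S RL=W RR=S
after cmd 3 (t=14): FL=S FR=S RL=S RR=W
after cmd 4 (t=18): FL=W FR=W RL=W RR=S
after cmd 5 (t=24): FL=W FR=W RL=S RR=W

start t=5: FL=S FR=S RL=W RR=S
cmd 1: advance +3 → t=8, phase=(4,5,2,6) → FL=W FR=W RL=S RR=W
cmd 2: advance +3 → t=11, phase=(7,0,5,1) → FL=W FR=S RL=W RR=S
cmd 3: advance +3 → t=14, phase=(2,3,0,4) → FL=S FR=S RL=S RR=W
cmd 4: advance +4 → t=18, phase=(6,7,4,0) → FL=W FR=W RL=W RR=S
cmd 5: advance +6 → t=24, phase=(4,5,2,6) → FL=W FR=W RL=S RR=W


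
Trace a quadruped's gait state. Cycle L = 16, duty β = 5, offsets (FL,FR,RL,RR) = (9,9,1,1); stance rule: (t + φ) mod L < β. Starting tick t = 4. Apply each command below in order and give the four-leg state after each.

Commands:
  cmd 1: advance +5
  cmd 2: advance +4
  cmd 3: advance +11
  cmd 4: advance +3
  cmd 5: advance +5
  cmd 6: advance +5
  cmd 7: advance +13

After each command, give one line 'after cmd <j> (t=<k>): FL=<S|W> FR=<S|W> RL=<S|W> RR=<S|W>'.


after cmd 1 (t=9): FL=S FR=S RL=W RR=W
after cmd 2 (t=13): FL=W FR=W RL=W RR=W
after cmd 3 (t=24): FL=S FR=S RL=W RR=W
after cmd 4 (t=27): FL=S FR=S RL=W RR=W
after cmd 5 (t=32): FL=W FR=W RL=S RR=S
after cmd 6 (t=37): FL=W FR=W RL=W RR=W
after cmd 7 (t=50): FL=W FR=W RL=S RR=S

start t=4: FL=W FR=W RL=W RR=W
cmd 1: advance +5 → t=9, phase=(2,2,10,10) → FL=S FR=S RL=W RR=W
cmd 2: advance +4 → t=13, phase=(6,6,14,14) → FL=W FR=W RL=W RR=W
cmd 3: advance +11 → t=24, phase=(1,1,9,9) → FL=S FR=S RL=W RR=W
cmd 4: advance +3 → t=27, phase=(4,4,12,12) → FL=S FR=S RL=W RR=W
cmd 5: advance +5 → t=32, phase=(9,9,1,1) → FL=W FR=W RL=S RR=S
cmd 6: advance +5 → t=37, phase=(14,14,6,6) → FL=W FR=W RL=W RR=W
cmd 7: advance +13 → t=50, phase=(11,11,3,3) → FL=W FR=W RL=S RR=S


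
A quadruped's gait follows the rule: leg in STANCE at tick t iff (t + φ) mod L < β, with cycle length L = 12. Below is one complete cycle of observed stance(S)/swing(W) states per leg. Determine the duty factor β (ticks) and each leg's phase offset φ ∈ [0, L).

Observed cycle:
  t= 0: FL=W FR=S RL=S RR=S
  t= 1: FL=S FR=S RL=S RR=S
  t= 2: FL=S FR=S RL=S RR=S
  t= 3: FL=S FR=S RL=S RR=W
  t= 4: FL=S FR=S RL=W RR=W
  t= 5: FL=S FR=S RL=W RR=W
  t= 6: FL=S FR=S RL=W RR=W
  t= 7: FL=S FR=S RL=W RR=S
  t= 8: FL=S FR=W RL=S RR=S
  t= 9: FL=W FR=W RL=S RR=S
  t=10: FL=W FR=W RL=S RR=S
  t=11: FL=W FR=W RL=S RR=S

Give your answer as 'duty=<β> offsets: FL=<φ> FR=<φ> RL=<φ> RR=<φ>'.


duty=8 offsets: FL=11 FR=0 RL=4 RR=5

duty β = stance ticks per leg = 8
FL: stance ticks = 8; W→S at t=1 → φ=11
FR: stance ticks = 8; W→S at t=0 → φ=0
RL: stance ticks = 8; W→S at t=8 → φ=4
RR: stance ticks = 8; W→S at t=7 → φ=5


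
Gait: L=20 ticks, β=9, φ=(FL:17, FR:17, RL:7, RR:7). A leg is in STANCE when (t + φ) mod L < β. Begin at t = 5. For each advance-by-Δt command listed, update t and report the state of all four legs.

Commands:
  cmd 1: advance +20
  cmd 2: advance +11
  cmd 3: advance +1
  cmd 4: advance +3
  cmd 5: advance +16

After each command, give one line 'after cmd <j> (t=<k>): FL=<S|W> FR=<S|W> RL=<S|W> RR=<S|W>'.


after cmd 1 (t=25): FL=S FR=S RL=W RR=W
after cmd 2 (t=36): FL=W FR=W RL=S RR=S
after cmd 3 (t=37): FL=W FR=W RL=S RR=S
after cmd 4 (t=40): FL=W FR=W RL=S RR=S
after cmd 5 (t=56): FL=W FR=W RL=S RR=S

start t=5: FL=S FR=S RL=W RR=W
cmd 1: advance +20 → t=25, phase=(2,2,12,12) → FL=S FR=S RL=W RR=W
cmd 2: advance +11 → t=36, phase=(13,13,3,3) → FL=W FR=W RL=S RR=S
cmd 3: advance +1 → t=37, phase=(14,14,4,4) → FL=W FR=W RL=S RR=S
cmd 4: advance +3 → t=40, phase=(17,17,7,7) → FL=W FR=W RL=S RR=S
cmd 5: advance +16 → t=56, phase=(13,13,3,3) → FL=W FR=W RL=S RR=S


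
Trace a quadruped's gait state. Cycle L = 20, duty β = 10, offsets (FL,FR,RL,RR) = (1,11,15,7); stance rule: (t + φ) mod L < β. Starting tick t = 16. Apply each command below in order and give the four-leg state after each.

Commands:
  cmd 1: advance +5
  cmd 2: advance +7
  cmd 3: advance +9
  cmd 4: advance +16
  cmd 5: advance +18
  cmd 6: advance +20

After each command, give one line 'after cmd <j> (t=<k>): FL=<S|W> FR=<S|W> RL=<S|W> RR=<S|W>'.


start t=16: FL=W FR=S RL=W RR=S
cmd 1: advance +5 → t=21, phase=(2,12,16,8) → FL=S FR=W RL=W RR=S
cmd 2: advance +7 → t=28, phase=(9,19,3,15) → FL=S FR=W RL=S RR=W
cmd 3: advance +9 → t=37, phase=(18,8,12,4) → FL=W FR=S RL=W RR=S
cmd 4: advance +16 → t=53, phase=(14,4,8,0) → FL=W FR=S RL=S RR=S
cmd 5: advance +18 → t=71, phase=(12,2,6,18) → FL=W FR=S RL=S RR=W
cmd 6: advance +20 → t=91, phase=(12,2,6,18) → FL=W FR=S RL=S RR=W

after cmd 1 (t=21): FL=S FR=W RL=W RR=S
after cmd 2 (t=28): FL=S FR=W RL=S RR=W
after cmd 3 (t=37): FL=W FR=S RL=W RR=S
after cmd 4 (t=53): FL=W FR=S RL=S RR=S
after cmd 5 (t=71): FL=W FR=S RL=S RR=W
after cmd 6 (t=91): FL=W FR=S RL=S RR=W


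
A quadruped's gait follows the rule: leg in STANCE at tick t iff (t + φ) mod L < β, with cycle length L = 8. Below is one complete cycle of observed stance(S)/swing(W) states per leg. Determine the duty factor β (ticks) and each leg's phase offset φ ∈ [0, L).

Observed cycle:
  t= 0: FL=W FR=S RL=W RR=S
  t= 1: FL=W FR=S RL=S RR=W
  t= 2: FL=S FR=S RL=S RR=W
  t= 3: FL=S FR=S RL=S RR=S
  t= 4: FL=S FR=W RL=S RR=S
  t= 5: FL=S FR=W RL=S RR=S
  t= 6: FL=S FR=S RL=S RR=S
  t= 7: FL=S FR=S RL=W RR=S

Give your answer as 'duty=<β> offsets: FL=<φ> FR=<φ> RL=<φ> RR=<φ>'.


duty β = stance ticks per leg = 6
FL: stance ticks = 6; W→S at t=2 → φ=6
FR: stance ticks = 6; W→S at t=6 → φ=2
RL: stance ticks = 6; W→S at t=1 → φ=7
RR: stance ticks = 6; W→S at t=3 → φ=5

duty=6 offsets: FL=6 FR=2 RL=7 RR=5


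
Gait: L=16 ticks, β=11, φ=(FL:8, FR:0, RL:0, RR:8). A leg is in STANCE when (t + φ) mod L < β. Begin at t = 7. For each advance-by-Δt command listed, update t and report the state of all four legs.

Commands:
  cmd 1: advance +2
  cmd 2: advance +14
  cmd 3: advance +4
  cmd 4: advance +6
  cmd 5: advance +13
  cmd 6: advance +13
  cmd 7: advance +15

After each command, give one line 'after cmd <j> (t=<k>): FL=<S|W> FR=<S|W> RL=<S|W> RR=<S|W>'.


start t=7: FL=W FR=S RL=S RR=W
cmd 1: advance +2 → t=9, phase=(1,9,9,1) → FL=S FR=S RL=S RR=S
cmd 2: advance +14 → t=23, phase=(15,7,7,15) → FL=W FR=S RL=S RR=W
cmd 3: advance +4 → t=27, phase=(3,11,11,3) → FL=S FR=W RL=W RR=S
cmd 4: advance +6 → t=33, phase=(9,1,1,9) → FL=S FR=S RL=S RR=S
cmd 5: advance +13 → t=46, phase=(6,14,14,6) → FL=S FR=W RL=W RR=S
cmd 6: advance +13 → t=59, phase=(3,11,11,3) → FL=S FR=W RL=W RR=S
cmd 7: advance +15 → t=74, phase=(2,10,10,2) → FL=S FR=S RL=S RR=S

after cmd 1 (t=9): FL=S FR=S RL=S RR=S
after cmd 2 (t=23): FL=W FR=S RL=S RR=W
after cmd 3 (t=27): FL=S FR=W RL=W RR=S
after cmd 4 (t=33): FL=S FR=S RL=S RR=S
after cmd 5 (t=46): FL=S FR=W RL=W RR=S
after cmd 6 (t=59): FL=S FR=W RL=W RR=S
after cmd 7 (t=74): FL=S FR=S RL=S RR=S
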